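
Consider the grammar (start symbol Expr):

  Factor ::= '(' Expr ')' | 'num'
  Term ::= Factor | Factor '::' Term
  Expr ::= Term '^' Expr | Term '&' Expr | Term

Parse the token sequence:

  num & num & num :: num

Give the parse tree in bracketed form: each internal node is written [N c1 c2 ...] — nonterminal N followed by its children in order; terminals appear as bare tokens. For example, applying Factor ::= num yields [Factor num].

Expr
Term & Expr
Factor & Expr
num & Expr
num & Term & Expr
num & Factor & Expr
num & num & Expr
num & num & Term
num & num & Factor :: Term
num & num & num :: Term
num & num & num :: Factor
num & num & num :: num

[Expr [Term [Factor num]] & [Expr [Term [Factor num]] & [Expr [Term [Factor num] :: [Term [Factor num]]]]]]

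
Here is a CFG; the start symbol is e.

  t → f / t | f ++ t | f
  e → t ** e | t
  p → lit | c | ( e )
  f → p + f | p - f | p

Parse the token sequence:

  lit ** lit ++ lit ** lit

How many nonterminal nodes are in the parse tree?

[e [t [f [p lit]]] ** [e [t [f [p lit]] ++ [t [f [p lit]]]] ** [e [t [f [p lit]]]]]]

15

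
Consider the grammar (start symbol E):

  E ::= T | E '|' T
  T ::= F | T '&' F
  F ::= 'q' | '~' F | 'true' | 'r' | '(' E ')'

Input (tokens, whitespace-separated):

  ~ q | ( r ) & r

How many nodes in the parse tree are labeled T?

4

[E [E [T [F ~ [F q]]]] | [T [T [F ( [E [T [F r]]] )]] & [F r]]]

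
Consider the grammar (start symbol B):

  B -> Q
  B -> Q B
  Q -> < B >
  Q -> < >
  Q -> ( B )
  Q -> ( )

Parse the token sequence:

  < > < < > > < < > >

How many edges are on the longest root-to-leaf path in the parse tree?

6

[B [Q < >] [B [Q < [B [Q < >]] >] [B [Q < [B [Q < >]] >]]]]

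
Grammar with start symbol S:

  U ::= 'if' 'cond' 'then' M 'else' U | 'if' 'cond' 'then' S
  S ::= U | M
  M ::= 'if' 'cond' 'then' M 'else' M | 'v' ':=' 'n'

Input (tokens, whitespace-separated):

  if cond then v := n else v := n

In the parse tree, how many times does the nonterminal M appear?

3

[S [M if cond then [M v := n] else [M v := n]]]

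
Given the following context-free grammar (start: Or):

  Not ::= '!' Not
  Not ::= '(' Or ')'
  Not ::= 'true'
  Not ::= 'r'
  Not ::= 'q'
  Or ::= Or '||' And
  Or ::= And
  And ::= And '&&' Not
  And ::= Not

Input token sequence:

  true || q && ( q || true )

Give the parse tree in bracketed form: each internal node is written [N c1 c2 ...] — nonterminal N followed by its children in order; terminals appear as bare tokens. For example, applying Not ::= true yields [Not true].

[Or [Or [And [Not true]]] || [And [And [Not q]] && [Not ( [Or [Or [And [Not q]]] || [And [Not true]]] )]]]

Or
Or || And
And || And
Not || And
true || And
true || And && Not
true || Not && Not
true || q && Not
true || q && ( Or )
true || q && ( Or || And )
true || q && ( And || And )
true || q && ( Not || And )
true || q && ( q || And )
true || q && ( q || Not )
true || q && ( q || true )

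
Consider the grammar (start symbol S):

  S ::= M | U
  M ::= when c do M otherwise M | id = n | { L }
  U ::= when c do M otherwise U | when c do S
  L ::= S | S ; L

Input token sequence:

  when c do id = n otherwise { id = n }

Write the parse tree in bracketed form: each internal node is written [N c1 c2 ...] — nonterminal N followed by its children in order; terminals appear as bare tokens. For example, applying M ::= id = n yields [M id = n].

[S [M when c do [M id = n] otherwise [M { [L [S [M id = n]]] }]]]

S
M
when c do M otherwise M
when c do id = n otherwise M
when c do id = n otherwise { L }
when c do id = n otherwise { S }
when c do id = n otherwise { M }
when c do id = n otherwise { id = n }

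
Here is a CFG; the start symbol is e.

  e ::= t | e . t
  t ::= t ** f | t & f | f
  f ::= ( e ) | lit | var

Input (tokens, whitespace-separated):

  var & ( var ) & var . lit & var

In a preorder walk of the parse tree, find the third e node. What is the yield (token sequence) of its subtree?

var

[e [e [t [t [t [f var]] & [f ( [e [t [f var]]] )]] & [f var]]] . [t [t [f lit]] & [f var]]]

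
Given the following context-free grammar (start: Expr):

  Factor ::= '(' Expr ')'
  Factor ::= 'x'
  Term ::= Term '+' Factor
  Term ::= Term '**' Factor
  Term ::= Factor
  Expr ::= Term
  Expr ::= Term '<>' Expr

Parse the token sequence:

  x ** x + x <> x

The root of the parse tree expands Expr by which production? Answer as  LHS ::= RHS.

[Expr [Term [Term [Term [Factor x]] ** [Factor x]] + [Factor x]] <> [Expr [Term [Factor x]]]]

Expr ::= Term '<>' Expr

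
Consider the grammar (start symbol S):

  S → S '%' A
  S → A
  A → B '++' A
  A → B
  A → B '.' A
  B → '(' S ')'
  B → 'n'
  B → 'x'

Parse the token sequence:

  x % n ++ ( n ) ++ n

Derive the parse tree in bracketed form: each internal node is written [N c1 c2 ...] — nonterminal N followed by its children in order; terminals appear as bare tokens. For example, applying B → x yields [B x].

[S [S [A [B x]]] % [A [B n] ++ [A [B ( [S [A [B n]]] )] ++ [A [B n]]]]]

S
S % A
A % A
B % A
x % A
x % B ++ A
x % n ++ A
x % n ++ B ++ A
x % n ++ ( S ) ++ A
x % n ++ ( A ) ++ A
x % n ++ ( B ) ++ A
x % n ++ ( n ) ++ A
x % n ++ ( n ) ++ B
x % n ++ ( n ) ++ n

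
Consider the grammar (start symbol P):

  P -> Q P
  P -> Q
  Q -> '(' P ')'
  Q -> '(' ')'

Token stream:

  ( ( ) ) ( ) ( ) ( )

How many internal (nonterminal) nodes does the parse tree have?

10

[P [Q ( [P [Q ( )]] )] [P [Q ( )] [P [Q ( )] [P [Q ( )]]]]]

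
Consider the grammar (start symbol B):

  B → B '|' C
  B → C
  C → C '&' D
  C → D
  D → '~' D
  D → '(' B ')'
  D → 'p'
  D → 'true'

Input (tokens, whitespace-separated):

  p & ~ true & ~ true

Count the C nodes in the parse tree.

[B [C [C [C [D p]] & [D ~ [D true]]] & [D ~ [D true]]]]

3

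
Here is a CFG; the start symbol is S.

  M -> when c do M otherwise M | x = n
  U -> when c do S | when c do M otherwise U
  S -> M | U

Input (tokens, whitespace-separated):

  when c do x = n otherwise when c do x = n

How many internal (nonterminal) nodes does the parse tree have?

6

[S [U when c do [M x = n] otherwise [U when c do [S [M x = n]]]]]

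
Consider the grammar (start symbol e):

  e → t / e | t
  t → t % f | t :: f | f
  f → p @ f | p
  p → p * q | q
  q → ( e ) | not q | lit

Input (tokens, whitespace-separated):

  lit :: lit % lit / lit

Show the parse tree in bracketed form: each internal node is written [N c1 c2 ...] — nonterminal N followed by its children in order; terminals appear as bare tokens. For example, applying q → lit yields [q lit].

[e [t [t [t [f [p [q lit]]]] :: [f [p [q lit]]]] % [f [p [q lit]]]] / [e [t [f [p [q lit]]]]]]

e
t / e
t % f / e
t :: f % f / e
f :: f % f / e
p :: f % f / e
q :: f % f / e
lit :: f % f / e
lit :: p % f / e
lit :: q % f / e
lit :: lit % f / e
lit :: lit % p / e
lit :: lit % q / e
lit :: lit % lit / e
lit :: lit % lit / t
lit :: lit % lit / f
lit :: lit % lit / p
lit :: lit % lit / q
lit :: lit % lit / lit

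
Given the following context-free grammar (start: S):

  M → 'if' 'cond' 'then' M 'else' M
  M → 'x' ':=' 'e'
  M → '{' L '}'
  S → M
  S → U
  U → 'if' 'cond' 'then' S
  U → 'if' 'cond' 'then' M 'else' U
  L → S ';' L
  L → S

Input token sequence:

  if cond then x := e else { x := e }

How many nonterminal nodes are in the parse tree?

7

[S [M if cond then [M x := e] else [M { [L [S [M x := e]]] }]]]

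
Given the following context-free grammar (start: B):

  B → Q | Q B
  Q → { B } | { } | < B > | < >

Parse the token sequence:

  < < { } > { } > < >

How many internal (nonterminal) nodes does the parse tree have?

10

[B [Q < [B [Q < [B [Q { }]] >] [B [Q { }]]] >] [B [Q < >]]]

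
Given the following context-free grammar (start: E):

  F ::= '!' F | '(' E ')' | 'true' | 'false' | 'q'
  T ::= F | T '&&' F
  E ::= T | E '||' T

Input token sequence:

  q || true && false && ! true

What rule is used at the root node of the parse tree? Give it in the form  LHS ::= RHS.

[E [E [T [F q]]] || [T [T [T [F true]] && [F false]] && [F ! [F true]]]]

E ::= E '||' T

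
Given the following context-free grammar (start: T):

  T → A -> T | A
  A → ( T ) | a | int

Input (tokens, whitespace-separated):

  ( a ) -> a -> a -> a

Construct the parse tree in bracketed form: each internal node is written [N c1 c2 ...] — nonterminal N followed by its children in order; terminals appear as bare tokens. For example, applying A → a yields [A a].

[T [A ( [T [A a]] )] -> [T [A a] -> [T [A a] -> [T [A a]]]]]

T
A -> T
( T ) -> T
( A ) -> T
( a ) -> T
( a ) -> A -> T
( a ) -> a -> T
( a ) -> a -> A -> T
( a ) -> a -> a -> T
( a ) -> a -> a -> A
( a ) -> a -> a -> a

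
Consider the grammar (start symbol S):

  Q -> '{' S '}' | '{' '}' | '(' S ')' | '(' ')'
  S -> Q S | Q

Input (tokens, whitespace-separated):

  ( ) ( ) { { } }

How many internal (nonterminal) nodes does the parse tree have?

[S [Q ( )] [S [Q ( )] [S [Q { [S [Q { }]] }]]]]

8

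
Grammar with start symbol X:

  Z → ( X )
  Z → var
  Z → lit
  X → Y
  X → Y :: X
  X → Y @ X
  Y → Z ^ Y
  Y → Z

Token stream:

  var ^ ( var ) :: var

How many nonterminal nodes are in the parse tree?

11

[X [Y [Z var] ^ [Y [Z ( [X [Y [Z var]]] )]]] :: [X [Y [Z var]]]]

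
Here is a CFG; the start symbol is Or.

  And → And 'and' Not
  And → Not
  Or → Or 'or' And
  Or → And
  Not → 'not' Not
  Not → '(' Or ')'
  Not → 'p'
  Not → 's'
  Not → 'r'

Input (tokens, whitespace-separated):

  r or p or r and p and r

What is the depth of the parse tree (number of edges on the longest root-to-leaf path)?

[Or [Or [Or [And [Not r]]] or [And [Not p]]] or [And [And [And [Not r]] and [Not p]] and [Not r]]]

5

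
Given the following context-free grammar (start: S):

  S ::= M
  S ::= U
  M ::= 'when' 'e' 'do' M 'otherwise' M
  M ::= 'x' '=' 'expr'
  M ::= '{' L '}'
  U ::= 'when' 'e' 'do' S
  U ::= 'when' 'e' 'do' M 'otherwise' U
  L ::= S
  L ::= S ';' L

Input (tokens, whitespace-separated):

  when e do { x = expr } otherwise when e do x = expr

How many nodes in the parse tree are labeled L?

1

[S [U when e do [M { [L [S [M x = expr]]] }] otherwise [U when e do [S [M x = expr]]]]]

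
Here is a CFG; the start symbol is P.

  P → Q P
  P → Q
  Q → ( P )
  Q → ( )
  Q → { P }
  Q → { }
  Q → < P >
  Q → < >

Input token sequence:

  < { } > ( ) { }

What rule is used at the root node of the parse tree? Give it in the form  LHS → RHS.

[P [Q < [P [Q { }]] >] [P [Q ( )] [P [Q { }]]]]

P → Q P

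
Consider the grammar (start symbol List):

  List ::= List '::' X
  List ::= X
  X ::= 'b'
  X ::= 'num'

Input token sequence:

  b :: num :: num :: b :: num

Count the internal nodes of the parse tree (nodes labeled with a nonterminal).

10

[List [List [List [List [List [X b]] :: [X num]] :: [X num]] :: [X b]] :: [X num]]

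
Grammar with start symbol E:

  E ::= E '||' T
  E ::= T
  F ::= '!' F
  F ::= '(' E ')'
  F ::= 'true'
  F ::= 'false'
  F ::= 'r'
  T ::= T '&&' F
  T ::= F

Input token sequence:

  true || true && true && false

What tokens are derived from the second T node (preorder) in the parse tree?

[E [E [T [F true]]] || [T [T [T [F true]] && [F true]] && [F false]]]

true && true && false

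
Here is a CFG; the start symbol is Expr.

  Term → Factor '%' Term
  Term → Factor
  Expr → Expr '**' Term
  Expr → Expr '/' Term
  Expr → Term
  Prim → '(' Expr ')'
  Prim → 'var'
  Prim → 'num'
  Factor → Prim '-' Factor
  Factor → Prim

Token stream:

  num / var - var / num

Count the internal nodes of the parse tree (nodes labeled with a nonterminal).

[Expr [Expr [Expr [Term [Factor [Prim num]]]] / [Term [Factor [Prim var] - [Factor [Prim var]]]]] / [Term [Factor [Prim num]]]]

14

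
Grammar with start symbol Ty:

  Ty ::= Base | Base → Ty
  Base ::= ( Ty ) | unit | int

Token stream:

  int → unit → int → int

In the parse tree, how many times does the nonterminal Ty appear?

4

[Ty [Base int] → [Ty [Base unit] → [Ty [Base int] → [Ty [Base int]]]]]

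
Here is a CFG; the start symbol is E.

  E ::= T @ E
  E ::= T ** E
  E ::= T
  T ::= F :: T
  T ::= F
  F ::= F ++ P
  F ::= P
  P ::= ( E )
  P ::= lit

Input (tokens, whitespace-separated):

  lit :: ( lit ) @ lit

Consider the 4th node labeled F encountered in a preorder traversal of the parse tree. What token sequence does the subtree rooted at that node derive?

lit

[E [T [F [P lit]] :: [T [F [P ( [E [T [F [P lit]]]] )]]]] @ [E [T [F [P lit]]]]]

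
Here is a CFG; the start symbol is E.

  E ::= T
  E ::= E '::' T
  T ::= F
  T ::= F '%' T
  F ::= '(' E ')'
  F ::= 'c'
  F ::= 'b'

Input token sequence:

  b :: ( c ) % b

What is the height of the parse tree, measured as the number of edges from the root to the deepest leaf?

[E [E [T [F b]]] :: [T [F ( [E [T [F c]]] )] % [T [F b]]]]

6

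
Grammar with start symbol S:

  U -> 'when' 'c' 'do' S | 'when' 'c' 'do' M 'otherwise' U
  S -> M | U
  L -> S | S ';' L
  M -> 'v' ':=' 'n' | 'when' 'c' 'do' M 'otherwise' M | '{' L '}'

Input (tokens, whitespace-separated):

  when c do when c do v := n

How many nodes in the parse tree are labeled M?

1

[S [U when c do [S [U when c do [S [M v := n]]]]]]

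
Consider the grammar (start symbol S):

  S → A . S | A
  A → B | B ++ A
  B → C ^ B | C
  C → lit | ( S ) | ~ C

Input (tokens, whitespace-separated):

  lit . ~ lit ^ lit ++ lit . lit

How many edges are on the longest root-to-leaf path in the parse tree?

[S [A [B [C lit]]] . [S [A [B [C ~ [C lit]] ^ [B [C lit]]] ++ [A [B [C lit]]]] . [S [A [B [C lit]]]]]]

6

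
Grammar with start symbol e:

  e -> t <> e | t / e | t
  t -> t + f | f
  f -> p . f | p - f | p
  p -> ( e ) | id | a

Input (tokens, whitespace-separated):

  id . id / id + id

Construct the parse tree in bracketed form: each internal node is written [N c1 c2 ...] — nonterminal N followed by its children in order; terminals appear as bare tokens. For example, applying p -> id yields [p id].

[e [t [f [p id] . [f [p id]]]] / [e [t [t [f [p id]]] + [f [p id]]]]]

e
t / e
f / e
p . f / e
id . f / e
id . p / e
id . id / e
id . id / t
id . id / t + f
id . id / f + f
id . id / p + f
id . id / id + f
id . id / id + p
id . id / id + id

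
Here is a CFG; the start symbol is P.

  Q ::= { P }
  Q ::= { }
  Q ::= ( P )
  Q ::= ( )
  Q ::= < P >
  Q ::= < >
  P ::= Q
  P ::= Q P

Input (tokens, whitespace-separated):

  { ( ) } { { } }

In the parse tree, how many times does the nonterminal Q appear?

4

[P [Q { [P [Q ( )]] }] [P [Q { [P [Q { }]] }]]]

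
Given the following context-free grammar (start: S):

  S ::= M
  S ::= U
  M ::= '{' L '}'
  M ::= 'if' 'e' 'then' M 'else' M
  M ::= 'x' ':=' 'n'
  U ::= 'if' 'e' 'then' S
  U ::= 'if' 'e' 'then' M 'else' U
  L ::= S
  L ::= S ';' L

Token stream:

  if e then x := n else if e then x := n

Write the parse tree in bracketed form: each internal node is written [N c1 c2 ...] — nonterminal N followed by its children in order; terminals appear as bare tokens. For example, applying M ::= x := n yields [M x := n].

S
U
if e then M else U
if e then x := n else U
if e then x := n else if e then S
if e then x := n else if e then M
if e then x := n else if e then x := n

[S [U if e then [M x := n] else [U if e then [S [M x := n]]]]]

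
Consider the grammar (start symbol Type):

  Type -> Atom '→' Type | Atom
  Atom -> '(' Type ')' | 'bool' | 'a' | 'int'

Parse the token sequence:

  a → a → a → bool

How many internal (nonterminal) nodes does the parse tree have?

8

[Type [Atom a] → [Type [Atom a] → [Type [Atom a] → [Type [Atom bool]]]]]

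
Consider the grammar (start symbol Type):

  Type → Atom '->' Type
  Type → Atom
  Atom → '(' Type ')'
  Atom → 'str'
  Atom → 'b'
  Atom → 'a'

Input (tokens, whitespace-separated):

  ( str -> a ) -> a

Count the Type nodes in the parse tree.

4

[Type [Atom ( [Type [Atom str] -> [Type [Atom a]]] )] -> [Type [Atom a]]]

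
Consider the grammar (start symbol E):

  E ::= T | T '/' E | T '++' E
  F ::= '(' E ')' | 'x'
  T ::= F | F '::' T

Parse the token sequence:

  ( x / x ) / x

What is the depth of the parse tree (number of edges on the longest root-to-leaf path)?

7

[E [T [F ( [E [T [F x]] / [E [T [F x]]]] )]] / [E [T [F x]]]]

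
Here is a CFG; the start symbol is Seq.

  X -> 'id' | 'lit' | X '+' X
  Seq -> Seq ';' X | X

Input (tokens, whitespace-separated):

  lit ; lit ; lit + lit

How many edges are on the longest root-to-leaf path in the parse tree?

4

[Seq [Seq [Seq [X lit]] ; [X lit]] ; [X [X lit] + [X lit]]]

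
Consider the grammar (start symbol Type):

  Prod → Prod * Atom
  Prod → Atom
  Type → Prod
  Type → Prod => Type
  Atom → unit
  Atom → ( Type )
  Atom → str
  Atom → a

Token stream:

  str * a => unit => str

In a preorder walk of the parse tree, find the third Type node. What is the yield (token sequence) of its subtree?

str

[Type [Prod [Prod [Atom str]] * [Atom a]] => [Type [Prod [Atom unit]] => [Type [Prod [Atom str]]]]]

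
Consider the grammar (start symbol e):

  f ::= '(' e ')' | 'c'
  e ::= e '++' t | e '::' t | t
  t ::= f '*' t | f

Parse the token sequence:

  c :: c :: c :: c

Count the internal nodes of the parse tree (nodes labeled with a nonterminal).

[e [e [e [e [t [f c]]] :: [t [f c]]] :: [t [f c]]] :: [t [f c]]]

12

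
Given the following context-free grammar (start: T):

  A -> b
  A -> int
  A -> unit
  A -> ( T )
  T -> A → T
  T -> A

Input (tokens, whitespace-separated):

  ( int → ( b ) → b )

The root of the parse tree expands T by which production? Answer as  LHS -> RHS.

T -> A

[T [A ( [T [A int] → [T [A ( [T [A b]] )] → [T [A b]]]] )]]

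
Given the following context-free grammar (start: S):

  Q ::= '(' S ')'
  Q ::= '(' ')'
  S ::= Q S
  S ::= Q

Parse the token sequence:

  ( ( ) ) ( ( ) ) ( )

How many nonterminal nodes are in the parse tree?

10

[S [Q ( [S [Q ( )]] )] [S [Q ( [S [Q ( )]] )] [S [Q ( )]]]]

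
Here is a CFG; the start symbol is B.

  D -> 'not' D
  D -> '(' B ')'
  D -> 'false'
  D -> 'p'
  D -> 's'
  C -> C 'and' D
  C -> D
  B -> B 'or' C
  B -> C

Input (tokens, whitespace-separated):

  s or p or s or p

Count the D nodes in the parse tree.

4

[B [B [B [B [C [D s]]] or [C [D p]]] or [C [D s]]] or [C [D p]]]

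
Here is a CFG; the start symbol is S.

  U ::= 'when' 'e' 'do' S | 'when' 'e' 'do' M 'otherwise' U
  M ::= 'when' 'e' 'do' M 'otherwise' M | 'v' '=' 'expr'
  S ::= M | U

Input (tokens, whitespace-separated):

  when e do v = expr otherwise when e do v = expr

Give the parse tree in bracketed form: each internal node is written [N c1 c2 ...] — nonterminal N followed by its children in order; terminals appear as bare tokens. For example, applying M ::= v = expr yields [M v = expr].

S
U
when e do M otherwise U
when e do v = expr otherwise U
when e do v = expr otherwise when e do S
when e do v = expr otherwise when e do M
when e do v = expr otherwise when e do v = expr

[S [U when e do [M v = expr] otherwise [U when e do [S [M v = expr]]]]]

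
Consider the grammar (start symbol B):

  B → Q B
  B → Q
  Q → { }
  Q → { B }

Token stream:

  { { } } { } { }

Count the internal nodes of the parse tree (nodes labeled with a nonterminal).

[B [Q { [B [Q { }]] }] [B [Q { }] [B [Q { }]]]]

8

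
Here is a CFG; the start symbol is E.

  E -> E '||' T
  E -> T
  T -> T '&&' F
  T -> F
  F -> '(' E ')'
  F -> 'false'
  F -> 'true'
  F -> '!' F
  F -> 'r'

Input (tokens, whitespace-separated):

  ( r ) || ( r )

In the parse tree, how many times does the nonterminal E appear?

[E [E [T [F ( [E [T [F r]]] )]]] || [T [F ( [E [T [F r]]] )]]]

4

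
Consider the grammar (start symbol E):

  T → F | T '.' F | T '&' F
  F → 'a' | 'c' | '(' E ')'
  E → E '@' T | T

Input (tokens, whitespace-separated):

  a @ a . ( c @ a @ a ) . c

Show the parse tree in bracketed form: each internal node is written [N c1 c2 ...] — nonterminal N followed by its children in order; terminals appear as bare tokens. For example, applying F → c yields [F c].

E
E @ T
T @ T
F @ T
a @ T
a @ T . F
a @ T . F . F
a @ F . F . F
a @ a . F . F
a @ a . ( E ) . F
a @ a . ( E @ T ) . F
a @ a . ( E @ T @ T ) . F
a @ a . ( T @ T @ T ) . F
a @ a . ( F @ T @ T ) . F
a @ a . ( c @ T @ T ) . F
a @ a . ( c @ F @ T ) . F
a @ a . ( c @ a @ T ) . F
a @ a . ( c @ a @ F ) . F
a @ a . ( c @ a @ a ) . F
a @ a . ( c @ a @ a ) . c

[E [E [T [F a]]] @ [T [T [T [F a]] . [F ( [E [E [E [T [F c]]] @ [T [F a]]] @ [T [F a]]] )]] . [F c]]]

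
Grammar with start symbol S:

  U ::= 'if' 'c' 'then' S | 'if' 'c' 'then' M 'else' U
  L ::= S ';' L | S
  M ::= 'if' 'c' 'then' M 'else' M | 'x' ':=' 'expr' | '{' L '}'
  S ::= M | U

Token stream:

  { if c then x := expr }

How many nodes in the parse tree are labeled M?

2

[S [M { [L [S [U if c then [S [M x := expr]]]]] }]]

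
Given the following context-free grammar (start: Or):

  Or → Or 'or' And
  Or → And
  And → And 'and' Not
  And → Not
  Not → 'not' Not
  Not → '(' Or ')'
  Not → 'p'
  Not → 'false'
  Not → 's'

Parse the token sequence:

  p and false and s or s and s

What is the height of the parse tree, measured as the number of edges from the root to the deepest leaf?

6

[Or [Or [And [And [And [Not p]] and [Not false]] and [Not s]]] or [And [And [Not s]] and [Not s]]]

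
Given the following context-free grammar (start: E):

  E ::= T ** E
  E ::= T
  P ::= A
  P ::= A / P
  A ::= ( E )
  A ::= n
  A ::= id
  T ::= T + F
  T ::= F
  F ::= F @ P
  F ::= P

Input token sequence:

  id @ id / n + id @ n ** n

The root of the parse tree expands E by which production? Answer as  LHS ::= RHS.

[E [T [T [F [F [P [A id]]] @ [P [A id] / [P [A n]]]]] + [F [F [P [A id]]] @ [P [A n]]]] ** [E [T [F [P [A n]]]]]]

E ::= T ** E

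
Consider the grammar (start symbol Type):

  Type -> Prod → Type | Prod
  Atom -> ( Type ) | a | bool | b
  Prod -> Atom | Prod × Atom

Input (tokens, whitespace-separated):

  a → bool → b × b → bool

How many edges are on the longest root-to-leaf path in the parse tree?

6

[Type [Prod [Atom a]] → [Type [Prod [Atom bool]] → [Type [Prod [Prod [Atom b]] × [Atom b]] → [Type [Prod [Atom bool]]]]]]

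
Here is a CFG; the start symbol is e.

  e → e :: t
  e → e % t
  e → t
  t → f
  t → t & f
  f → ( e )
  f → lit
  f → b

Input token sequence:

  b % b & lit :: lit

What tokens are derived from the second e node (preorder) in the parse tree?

[e [e [e [t [f b]]] % [t [t [f b]] & [f lit]]] :: [t [f lit]]]

b % b & lit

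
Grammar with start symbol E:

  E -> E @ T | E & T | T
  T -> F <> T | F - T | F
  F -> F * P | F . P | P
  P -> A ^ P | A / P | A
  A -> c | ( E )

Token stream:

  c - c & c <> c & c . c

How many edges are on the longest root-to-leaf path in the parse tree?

[E [E [E [T [F [P [A c]]] - [T [F [P [A c]]]]]] & [T [F [P [A c]]] <> [T [F [P [A c]]]]]] & [T [F [F [P [A c]]] . [P [A c]]]]]

8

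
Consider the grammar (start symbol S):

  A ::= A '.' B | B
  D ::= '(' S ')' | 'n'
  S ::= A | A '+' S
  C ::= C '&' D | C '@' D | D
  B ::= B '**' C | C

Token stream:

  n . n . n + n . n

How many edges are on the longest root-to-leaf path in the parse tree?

[S [A [A [A [B [C [D n]]]] . [B [C [D n]]]] . [B [C [D n]]]] + [S [A [A [B [C [D n]]]] . [B [C [D n]]]]]]

7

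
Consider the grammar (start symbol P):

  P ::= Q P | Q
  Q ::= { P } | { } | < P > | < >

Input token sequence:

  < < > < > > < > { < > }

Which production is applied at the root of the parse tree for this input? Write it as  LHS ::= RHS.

[P [Q < [P [Q < >] [P [Q < >]]] >] [P [Q < >] [P [Q { [P [Q < >]] }]]]]

P ::= Q P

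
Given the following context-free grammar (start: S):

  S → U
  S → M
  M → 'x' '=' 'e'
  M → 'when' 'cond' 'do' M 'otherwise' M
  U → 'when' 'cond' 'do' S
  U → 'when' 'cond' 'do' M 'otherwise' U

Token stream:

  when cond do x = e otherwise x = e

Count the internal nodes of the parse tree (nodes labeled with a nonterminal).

4

[S [M when cond do [M x = e] otherwise [M x = e]]]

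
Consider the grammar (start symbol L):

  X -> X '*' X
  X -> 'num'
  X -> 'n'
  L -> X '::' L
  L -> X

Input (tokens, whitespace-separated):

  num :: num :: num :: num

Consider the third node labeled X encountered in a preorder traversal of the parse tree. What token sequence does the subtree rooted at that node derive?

num

[L [X num] :: [L [X num] :: [L [X num] :: [L [X num]]]]]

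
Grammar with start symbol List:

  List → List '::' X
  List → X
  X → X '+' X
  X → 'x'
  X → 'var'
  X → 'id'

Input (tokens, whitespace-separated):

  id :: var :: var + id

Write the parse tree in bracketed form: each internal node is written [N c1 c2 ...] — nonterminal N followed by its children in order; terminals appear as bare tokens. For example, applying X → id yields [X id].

[List [List [List [X id]] :: [X var]] :: [X [X var] + [X id]]]

List
List :: X
List :: X :: X
X :: X :: X
id :: X :: X
id :: var :: X
id :: var :: X + X
id :: var :: var + X
id :: var :: var + id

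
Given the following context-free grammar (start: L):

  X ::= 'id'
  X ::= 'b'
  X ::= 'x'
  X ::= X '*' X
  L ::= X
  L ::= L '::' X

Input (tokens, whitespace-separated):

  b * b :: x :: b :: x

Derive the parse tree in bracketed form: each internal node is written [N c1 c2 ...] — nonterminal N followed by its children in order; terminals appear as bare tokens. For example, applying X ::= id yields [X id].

[L [L [L [L [X [X b] * [X b]]] :: [X x]] :: [X b]] :: [X x]]

L
L :: X
L :: X :: X
L :: X :: X :: X
X :: X :: X :: X
X * X :: X :: X :: X
b * X :: X :: X :: X
b * b :: X :: X :: X
b * b :: x :: X :: X
b * b :: x :: b :: X
b * b :: x :: b :: x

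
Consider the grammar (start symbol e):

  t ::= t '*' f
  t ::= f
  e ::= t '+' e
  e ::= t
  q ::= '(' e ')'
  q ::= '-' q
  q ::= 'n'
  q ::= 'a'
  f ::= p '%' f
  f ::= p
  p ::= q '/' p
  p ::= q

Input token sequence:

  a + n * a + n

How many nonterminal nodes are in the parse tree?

[e [t [f [p [q a]]]] + [e [t [t [f [p [q n]]]] * [f [p [q a]]]] + [e [t [f [p [q n]]]]]]]

19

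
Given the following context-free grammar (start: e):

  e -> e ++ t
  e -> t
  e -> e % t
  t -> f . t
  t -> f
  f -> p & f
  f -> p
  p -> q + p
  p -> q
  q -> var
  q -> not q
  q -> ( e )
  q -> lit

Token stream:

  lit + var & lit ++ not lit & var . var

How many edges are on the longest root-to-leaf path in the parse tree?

[e [e [t [f [p [q lit] + [p [q var]]] & [f [p [q lit]]]]]] ++ [t [f [p [q not [q lit]]] & [f [p [q var]]]] . [t [f [p [q var]]]]]]

7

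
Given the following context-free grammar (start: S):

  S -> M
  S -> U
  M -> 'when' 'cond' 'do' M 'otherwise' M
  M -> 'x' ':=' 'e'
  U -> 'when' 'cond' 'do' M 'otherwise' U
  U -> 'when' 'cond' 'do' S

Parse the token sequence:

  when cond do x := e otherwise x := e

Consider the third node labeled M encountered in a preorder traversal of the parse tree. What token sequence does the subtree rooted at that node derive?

[S [M when cond do [M x := e] otherwise [M x := e]]]

x := e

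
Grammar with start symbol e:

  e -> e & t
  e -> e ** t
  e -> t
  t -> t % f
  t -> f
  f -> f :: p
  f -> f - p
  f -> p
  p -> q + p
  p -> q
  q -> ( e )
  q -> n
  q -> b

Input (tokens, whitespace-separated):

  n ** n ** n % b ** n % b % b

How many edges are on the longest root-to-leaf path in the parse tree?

8

[e [e [e [e [t [f [p [q n]]]]] ** [t [f [p [q n]]]]] ** [t [t [f [p [q n]]]] % [f [p [q b]]]]] ** [t [t [t [f [p [q n]]]] % [f [p [q b]]]] % [f [p [q b]]]]]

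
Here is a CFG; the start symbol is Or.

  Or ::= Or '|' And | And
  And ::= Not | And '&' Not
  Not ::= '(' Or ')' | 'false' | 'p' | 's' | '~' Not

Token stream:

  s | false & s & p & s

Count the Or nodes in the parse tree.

[Or [Or [And [Not s]]] | [And [And [And [And [Not false]] & [Not s]] & [Not p]] & [Not s]]]

2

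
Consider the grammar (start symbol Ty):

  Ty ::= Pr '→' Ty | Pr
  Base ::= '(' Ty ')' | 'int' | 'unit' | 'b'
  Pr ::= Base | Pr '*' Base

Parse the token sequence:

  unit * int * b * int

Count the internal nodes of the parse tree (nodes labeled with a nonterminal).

9

[Ty [Pr [Pr [Pr [Pr [Base unit]] * [Base int]] * [Base b]] * [Base int]]]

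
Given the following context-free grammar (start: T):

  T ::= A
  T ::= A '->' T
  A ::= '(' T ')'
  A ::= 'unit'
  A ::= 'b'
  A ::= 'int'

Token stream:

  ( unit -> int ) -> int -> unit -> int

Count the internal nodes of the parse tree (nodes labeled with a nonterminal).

[T [A ( [T [A unit] -> [T [A int]]] )] -> [T [A int] -> [T [A unit] -> [T [A int]]]]]

12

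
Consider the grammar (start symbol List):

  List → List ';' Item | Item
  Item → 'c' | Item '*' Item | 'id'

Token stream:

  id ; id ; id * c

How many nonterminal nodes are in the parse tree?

8

[List [List [List [Item id]] ; [Item id]] ; [Item [Item id] * [Item c]]]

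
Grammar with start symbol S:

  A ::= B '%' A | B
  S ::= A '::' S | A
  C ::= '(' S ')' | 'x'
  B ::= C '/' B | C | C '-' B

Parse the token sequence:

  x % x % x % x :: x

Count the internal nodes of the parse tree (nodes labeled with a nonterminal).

17

[S [A [B [C x]] % [A [B [C x]] % [A [B [C x]] % [A [B [C x]]]]]] :: [S [A [B [C x]]]]]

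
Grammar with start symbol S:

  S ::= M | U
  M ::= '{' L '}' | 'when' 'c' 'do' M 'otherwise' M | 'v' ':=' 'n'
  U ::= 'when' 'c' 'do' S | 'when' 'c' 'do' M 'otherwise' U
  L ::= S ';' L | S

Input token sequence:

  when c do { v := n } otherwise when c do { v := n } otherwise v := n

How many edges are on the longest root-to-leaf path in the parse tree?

[S [M when c do [M { [L [S [M v := n]]] }] otherwise [M when c do [M { [L [S [M v := n]]] }] otherwise [M v := n]]]]

7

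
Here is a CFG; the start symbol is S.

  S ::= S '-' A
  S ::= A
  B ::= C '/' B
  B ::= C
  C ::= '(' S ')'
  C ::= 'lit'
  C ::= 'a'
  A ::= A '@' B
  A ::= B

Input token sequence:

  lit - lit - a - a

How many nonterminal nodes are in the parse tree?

16

[S [S [S [S [A [B [C lit]]]] - [A [B [C lit]]]] - [A [B [C a]]]] - [A [B [C a]]]]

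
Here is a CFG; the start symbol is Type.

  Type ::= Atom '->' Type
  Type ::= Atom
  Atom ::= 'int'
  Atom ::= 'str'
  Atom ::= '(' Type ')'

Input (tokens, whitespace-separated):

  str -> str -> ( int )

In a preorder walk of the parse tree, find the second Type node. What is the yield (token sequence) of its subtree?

str -> ( int )

[Type [Atom str] -> [Type [Atom str] -> [Type [Atom ( [Type [Atom int]] )]]]]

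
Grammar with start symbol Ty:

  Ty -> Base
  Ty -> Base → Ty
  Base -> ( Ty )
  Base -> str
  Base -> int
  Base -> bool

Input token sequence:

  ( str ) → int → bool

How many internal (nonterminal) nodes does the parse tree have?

8

[Ty [Base ( [Ty [Base str]] )] → [Ty [Base int] → [Ty [Base bool]]]]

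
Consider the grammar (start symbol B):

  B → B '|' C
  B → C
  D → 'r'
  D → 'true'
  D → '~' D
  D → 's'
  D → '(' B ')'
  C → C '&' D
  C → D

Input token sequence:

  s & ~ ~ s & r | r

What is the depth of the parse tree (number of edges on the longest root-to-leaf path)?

7

[B [B [C [C [C [D s]] & [D ~ [D ~ [D s]]]] & [D r]]] | [C [D r]]]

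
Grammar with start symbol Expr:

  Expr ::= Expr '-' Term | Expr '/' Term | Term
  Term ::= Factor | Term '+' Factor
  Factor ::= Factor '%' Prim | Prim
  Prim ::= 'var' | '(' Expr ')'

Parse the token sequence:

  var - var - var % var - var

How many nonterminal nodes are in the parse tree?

18

[Expr [Expr [Expr [Expr [Term [Factor [Prim var]]]] - [Term [Factor [Prim var]]]] - [Term [Factor [Factor [Prim var]] % [Prim var]]]] - [Term [Factor [Prim var]]]]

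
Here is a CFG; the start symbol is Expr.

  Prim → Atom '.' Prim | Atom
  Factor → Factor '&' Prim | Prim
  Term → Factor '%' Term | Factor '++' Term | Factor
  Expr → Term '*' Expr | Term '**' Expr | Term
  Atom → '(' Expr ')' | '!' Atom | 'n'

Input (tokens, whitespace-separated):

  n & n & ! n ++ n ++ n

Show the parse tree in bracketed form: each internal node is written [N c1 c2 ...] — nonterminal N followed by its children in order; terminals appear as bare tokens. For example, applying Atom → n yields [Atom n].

[Expr [Term [Factor [Factor [Factor [Prim [Atom n]]] & [Prim [Atom n]]] & [Prim [Atom ! [Atom n]]]] ++ [Term [Factor [Prim [Atom n]]] ++ [Term [Factor [Prim [Atom n]]]]]]]

Expr
Term
Factor ++ Term
Factor & Prim ++ Term
Factor & Prim & Prim ++ Term
Prim & Prim & Prim ++ Term
Atom & Prim & Prim ++ Term
n & Prim & Prim ++ Term
n & Atom & Prim ++ Term
n & n & Prim ++ Term
n & n & Atom ++ Term
n & n & ! Atom ++ Term
n & n & ! n ++ Term
n & n & ! n ++ Factor ++ Term
n & n & ! n ++ Prim ++ Term
n & n & ! n ++ Atom ++ Term
n & n & ! n ++ n ++ Term
n & n & ! n ++ n ++ Factor
n & n & ! n ++ n ++ Prim
n & n & ! n ++ n ++ Atom
n & n & ! n ++ n ++ n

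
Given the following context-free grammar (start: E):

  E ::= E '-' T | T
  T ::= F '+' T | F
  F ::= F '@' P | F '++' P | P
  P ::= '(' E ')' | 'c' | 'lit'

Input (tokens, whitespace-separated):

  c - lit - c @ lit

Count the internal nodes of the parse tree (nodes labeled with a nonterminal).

[E [E [E [T [F [P c]]]] - [T [F [P lit]]]] - [T [F [F [P c]] @ [P lit]]]]

14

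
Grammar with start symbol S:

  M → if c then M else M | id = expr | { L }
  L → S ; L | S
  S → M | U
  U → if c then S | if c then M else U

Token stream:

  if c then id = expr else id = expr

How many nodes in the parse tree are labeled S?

1

[S [M if c then [M id = expr] else [M id = expr]]]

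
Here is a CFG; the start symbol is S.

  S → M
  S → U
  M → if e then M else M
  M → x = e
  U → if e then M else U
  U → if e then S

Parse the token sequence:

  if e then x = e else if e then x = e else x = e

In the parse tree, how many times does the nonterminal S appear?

1

[S [M if e then [M x = e] else [M if e then [M x = e] else [M x = e]]]]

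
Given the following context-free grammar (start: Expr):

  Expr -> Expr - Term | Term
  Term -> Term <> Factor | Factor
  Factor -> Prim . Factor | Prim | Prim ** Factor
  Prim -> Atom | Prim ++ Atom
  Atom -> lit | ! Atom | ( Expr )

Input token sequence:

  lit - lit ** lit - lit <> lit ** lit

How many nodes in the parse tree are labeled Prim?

6

[Expr [Expr [Expr [Term [Factor [Prim [Atom lit]]]]] - [Term [Factor [Prim [Atom lit]] ** [Factor [Prim [Atom lit]]]]]] - [Term [Term [Factor [Prim [Atom lit]]]] <> [Factor [Prim [Atom lit]] ** [Factor [Prim [Atom lit]]]]]]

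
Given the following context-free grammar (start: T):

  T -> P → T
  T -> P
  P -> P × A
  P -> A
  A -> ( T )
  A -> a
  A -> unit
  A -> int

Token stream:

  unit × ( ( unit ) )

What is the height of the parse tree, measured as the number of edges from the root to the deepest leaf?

[T [P [P [A unit]] × [A ( [T [P [A ( [T [P [A unit]]] )]]] )]]]

9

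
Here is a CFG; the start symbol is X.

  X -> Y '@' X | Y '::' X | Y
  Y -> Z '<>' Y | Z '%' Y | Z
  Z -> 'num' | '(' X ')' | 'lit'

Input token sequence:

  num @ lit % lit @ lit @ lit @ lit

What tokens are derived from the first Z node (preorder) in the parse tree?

num

[X [Y [Z num]] @ [X [Y [Z lit] % [Y [Z lit]]] @ [X [Y [Z lit]] @ [X [Y [Z lit]] @ [X [Y [Z lit]]]]]]]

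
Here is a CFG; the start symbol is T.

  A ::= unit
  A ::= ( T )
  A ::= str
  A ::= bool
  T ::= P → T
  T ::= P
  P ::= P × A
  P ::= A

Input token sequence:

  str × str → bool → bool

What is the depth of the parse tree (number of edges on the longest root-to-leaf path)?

[T [P [P [A str]] × [A str]] → [T [P [A bool]] → [T [P [A bool]]]]]

5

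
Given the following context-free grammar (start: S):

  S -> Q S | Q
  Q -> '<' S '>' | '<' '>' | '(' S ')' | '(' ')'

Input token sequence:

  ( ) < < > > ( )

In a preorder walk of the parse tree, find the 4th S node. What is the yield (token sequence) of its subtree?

( )

[S [Q ( )] [S [Q < [S [Q < >]] >] [S [Q ( )]]]]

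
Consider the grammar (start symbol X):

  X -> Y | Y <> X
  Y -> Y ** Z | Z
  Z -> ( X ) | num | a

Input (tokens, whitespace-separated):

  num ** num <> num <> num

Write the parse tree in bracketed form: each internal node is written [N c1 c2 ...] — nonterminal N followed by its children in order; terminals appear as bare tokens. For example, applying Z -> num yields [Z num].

X
Y <> X
Y ** Z <> X
Z ** Z <> X
num ** Z <> X
num ** num <> X
num ** num <> Y <> X
num ** num <> Z <> X
num ** num <> num <> X
num ** num <> num <> Y
num ** num <> num <> Z
num ** num <> num <> num

[X [Y [Y [Z num]] ** [Z num]] <> [X [Y [Z num]] <> [X [Y [Z num]]]]]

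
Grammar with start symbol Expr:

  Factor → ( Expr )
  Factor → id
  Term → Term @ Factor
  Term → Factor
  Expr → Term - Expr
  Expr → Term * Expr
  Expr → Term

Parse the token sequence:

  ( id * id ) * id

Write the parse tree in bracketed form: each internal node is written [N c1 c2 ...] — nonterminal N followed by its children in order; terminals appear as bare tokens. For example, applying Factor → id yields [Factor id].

Expr
Term * Expr
Factor * Expr
( Expr ) * Expr
( Term * Expr ) * Expr
( Factor * Expr ) * Expr
( id * Expr ) * Expr
( id * Term ) * Expr
( id * Factor ) * Expr
( id * id ) * Expr
( id * id ) * Term
( id * id ) * Factor
( id * id ) * id

[Expr [Term [Factor ( [Expr [Term [Factor id]] * [Expr [Term [Factor id]]]] )]] * [Expr [Term [Factor id]]]]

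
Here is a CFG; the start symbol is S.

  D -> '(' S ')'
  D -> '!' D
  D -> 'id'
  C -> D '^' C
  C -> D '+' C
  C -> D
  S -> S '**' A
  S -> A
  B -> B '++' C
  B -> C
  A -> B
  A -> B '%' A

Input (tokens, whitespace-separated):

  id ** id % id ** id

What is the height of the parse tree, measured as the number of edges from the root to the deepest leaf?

[S [S [S [A [B [C [D id]]]]] ** [A [B [C [D id]]] % [A [B [C [D id]]]]]] ** [A [B [C [D id]]]]]

7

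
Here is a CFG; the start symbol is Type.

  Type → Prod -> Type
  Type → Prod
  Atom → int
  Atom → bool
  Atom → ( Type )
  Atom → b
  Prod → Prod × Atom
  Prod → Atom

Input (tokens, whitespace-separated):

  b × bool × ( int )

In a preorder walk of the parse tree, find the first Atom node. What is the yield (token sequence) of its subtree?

[Type [Prod [Prod [Prod [Atom b]] × [Atom bool]] × [Atom ( [Type [Prod [Atom int]]] )]]]

b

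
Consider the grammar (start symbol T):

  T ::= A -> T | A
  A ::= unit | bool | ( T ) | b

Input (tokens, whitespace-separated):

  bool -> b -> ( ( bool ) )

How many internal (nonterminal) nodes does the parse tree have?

10

[T [A bool] -> [T [A b] -> [T [A ( [T [A ( [T [A bool]] )]] )]]]]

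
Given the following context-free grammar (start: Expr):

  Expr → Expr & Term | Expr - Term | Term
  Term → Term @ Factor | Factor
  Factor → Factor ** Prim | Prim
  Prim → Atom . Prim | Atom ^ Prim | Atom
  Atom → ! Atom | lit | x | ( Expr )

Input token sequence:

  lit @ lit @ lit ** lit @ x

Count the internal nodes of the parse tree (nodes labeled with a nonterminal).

[Expr [Term [Term [Term [Term [Factor [Prim [Atom lit]]]] @ [Factor [Prim [Atom lit]]]] @ [Factor [Factor [Prim [Atom lit]]] ** [Prim [Atom lit]]]] @ [Factor [Prim [Atom x]]]]]

20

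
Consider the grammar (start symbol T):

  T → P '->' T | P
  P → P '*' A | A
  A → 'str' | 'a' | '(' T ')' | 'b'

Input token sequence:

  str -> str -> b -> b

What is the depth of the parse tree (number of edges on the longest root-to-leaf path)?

[T [P [A str]] -> [T [P [A str]] -> [T [P [A b]] -> [T [P [A b]]]]]]

6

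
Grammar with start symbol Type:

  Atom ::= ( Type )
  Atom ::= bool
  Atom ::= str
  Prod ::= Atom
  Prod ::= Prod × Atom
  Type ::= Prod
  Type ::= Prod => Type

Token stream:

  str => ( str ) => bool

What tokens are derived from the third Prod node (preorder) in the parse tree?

str

[Type [Prod [Atom str]] => [Type [Prod [Atom ( [Type [Prod [Atom str]]] )]] => [Type [Prod [Atom bool]]]]]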